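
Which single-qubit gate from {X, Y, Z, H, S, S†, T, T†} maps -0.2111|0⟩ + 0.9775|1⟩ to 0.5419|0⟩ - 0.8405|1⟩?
H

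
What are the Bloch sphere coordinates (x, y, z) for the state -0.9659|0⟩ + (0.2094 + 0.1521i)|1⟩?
(-0.4045, -0.2938, 0.866)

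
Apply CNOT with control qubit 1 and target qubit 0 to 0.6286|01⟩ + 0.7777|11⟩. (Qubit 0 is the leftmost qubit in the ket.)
0.7777|01⟩ + 0.6286|11⟩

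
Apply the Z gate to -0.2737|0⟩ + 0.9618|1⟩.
-0.2737|0⟩ - 0.9618|1⟩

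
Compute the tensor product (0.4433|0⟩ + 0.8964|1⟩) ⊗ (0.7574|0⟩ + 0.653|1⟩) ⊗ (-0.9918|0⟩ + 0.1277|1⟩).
-0.333|000⟩ + 0.04288|001⟩ - 0.2871|010⟩ + 0.03697|011⟩ - 0.6734|100⟩ + 0.0867|101⟩ - 0.5805|110⟩ + 0.07475|111⟩

amp(|b₁b₂…⟩) = product of the factor amplitudes for bits b₁, b₂, …; only kets whose every factor amplitude is nonzero survive.
|000⟩: (0.4433)(0.7574)(-0.9918) = -0.333
|001⟩: (0.4433)(0.7574)(0.1277) = 0.04288
|010⟩: (0.4433)(0.653)(-0.9918) = -0.2871
|011⟩: (0.4433)(0.653)(0.1277) = 0.03697
|100⟩: (0.8964)(0.7574)(-0.9918) = -0.6734
|101⟩: (0.8964)(0.7574)(0.1277) = 0.0867
|110⟩: (0.8964)(0.653)(-0.9918) = -0.5805
|111⟩: (0.8964)(0.653)(0.1277) = 0.07475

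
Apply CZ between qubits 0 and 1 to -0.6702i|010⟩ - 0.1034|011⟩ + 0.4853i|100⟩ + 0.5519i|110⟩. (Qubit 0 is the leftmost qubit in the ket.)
-0.6702i|010⟩ - 0.1034|011⟩ + 0.4853i|100⟩ - 0.5519i|110⟩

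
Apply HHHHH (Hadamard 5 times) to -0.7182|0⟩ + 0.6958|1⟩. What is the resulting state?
-0.01584|0⟩ - 0.9998|1⟩

H² = I, so H^5 = H: a single Hadamard. With (a, b) = (-0.7182, 0.6958), H gives ((a + b)/√2, (a − b)/√2) = (-0.01584, -0.9998).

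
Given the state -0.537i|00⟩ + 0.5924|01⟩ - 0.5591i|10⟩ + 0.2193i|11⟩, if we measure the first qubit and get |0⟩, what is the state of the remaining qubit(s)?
-0.6716i|0⟩ + 0.7409|1⟩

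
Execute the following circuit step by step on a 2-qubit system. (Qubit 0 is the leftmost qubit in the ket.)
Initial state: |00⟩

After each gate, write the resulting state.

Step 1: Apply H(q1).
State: 1/√2|00⟩ + 1/√2|01⟩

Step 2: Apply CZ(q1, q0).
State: 1/√2|00⟩ + 1/√2|01⟩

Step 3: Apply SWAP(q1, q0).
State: 1/√2|00⟩ + 1/√2|10⟩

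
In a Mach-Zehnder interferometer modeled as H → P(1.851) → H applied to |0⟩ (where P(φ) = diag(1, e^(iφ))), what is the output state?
(0.3617 + 0.4805i)|0⟩ + (0.6383 - 0.4805i)|1⟩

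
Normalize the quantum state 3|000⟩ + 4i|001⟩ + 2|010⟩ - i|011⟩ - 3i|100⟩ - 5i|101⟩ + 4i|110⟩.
0.3354|000⟩ + (1/√5)i|001⟩ + 0.2236|010⟩ - 0.1118i|011⟩ - 0.3354i|100⟩ - 0.559i|101⟩ + (1/√5)i|110⟩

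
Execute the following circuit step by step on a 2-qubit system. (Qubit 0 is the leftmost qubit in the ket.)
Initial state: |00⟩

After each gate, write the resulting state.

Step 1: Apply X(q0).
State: |10⟩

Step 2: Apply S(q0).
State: i|10⟩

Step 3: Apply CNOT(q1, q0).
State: i|10⟩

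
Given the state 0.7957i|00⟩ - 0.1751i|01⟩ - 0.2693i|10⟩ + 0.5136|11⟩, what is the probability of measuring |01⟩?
0.03066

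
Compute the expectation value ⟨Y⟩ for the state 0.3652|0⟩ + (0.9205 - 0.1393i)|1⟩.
-0.1017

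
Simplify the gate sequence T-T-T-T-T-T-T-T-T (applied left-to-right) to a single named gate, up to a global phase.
T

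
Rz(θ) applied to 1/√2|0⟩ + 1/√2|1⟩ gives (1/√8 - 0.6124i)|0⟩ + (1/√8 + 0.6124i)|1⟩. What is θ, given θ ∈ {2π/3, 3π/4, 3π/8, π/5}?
2π/3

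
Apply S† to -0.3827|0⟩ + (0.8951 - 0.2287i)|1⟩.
-0.3827|0⟩ + (-0.2287 - 0.8951i)|1⟩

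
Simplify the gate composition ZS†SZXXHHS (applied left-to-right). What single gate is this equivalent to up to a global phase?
S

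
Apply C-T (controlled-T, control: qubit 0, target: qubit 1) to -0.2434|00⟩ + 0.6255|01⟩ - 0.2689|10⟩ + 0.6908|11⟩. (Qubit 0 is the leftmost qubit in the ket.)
-0.2434|00⟩ + 0.6255|01⟩ - 0.2689|10⟩ + (0.4885 + 0.4885i)|11⟩

C-T leaves the control-|0⟩ kets |00⟩, |01⟩ unchanged and applies T to qubit 1 on the control-|1⟩ pair (|10⟩, |11⟩).
T = [[1, 0], [0, (1/√2 + (1/√2)i)]].
With a = amp(|10⟩) = -0.2689 and b = amp(|11⟩) = 0.6908:
new amp(|10⟩) = (1)·a = -0.2689
new amp(|11⟩) = (1/√2 + (1/√2)i)·b = (0.4885 + 0.4885i)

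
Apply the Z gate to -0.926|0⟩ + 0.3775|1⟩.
-0.926|0⟩ - 0.3775|1⟩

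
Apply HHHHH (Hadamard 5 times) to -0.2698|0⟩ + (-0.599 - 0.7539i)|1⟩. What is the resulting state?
(-0.6143 - 0.5331i)|0⟩ + (0.2328 + 0.5331i)|1⟩

H² = I, so H^5 = H: a single Hadamard. With (a, b) = (-0.2698, (-0.599 - 0.7539i)), H gives ((a + b)/√2, (a − b)/√2) = ((-0.6143 - 0.5331i), (0.2328 + 0.5331i)).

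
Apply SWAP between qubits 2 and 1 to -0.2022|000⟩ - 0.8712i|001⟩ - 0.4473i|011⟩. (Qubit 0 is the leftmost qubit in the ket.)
-0.2022|000⟩ - 0.8712i|010⟩ - 0.4473i|011⟩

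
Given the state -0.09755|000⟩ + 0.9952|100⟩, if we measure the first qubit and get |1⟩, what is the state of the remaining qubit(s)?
|00⟩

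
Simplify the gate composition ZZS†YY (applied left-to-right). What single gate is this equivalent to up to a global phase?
S†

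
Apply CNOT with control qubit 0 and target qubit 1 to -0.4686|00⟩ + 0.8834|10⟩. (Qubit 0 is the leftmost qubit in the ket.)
-0.4686|00⟩ + 0.8834|11⟩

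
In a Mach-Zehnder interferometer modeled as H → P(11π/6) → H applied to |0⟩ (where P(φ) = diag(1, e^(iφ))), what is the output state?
(0.933 - 0.25i)|0⟩ + (0.06699 + 0.25i)|1⟩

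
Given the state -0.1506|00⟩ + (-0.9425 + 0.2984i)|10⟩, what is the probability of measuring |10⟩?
0.9773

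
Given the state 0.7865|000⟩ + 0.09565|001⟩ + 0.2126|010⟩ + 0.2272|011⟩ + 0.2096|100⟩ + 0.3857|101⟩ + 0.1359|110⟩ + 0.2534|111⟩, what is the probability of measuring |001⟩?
0.009149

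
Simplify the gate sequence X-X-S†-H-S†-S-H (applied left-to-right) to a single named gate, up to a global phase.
S†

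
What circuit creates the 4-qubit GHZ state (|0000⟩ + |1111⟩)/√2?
H(q0) → CNOT(q0,q1) → CNOT(q0,q2) → CNOT(q0,q3)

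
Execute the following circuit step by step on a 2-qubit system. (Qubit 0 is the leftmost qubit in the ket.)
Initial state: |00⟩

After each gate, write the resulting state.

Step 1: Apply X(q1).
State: |01⟩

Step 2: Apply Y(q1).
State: -i|00⟩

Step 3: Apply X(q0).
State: -i|10⟩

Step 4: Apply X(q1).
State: -i|11⟩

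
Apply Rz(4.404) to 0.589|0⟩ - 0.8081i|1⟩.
(-0.3476 - 0.4755i)|0⟩ + (0.6524 + 0.4769i)|1⟩

Rz(4.404) = [[e^(−iθ/2), 0], [0, e^(iθ/2)]] with e^(±iθ/2) = cos(θ/2) ± i·sin(θ/2); θ = 4.404, cos(θ/2) ≈ -0.590117, sin(θ/2) ≈ 0.807318.
With a = amp(|0⟩) = 0.589 and b = amp(|1⟩) = -0.8081i:
new amp(|0⟩) = (-0.590117 - 0.807318i)·a = (-0.3476 - 0.4755i)
new amp(|1⟩) = (-0.590117 + 0.807318i)·b = (0.6524 + 0.4769i)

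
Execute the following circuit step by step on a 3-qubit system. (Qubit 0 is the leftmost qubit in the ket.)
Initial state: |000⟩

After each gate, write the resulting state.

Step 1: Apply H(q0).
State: 1/√2|000⟩ + 1/√2|100⟩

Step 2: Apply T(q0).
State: 1/√2|000⟩ + (1/2 + (1/2)i)|100⟩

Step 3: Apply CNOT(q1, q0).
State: 1/√2|000⟩ + (1/2 + (1/2)i)|100⟩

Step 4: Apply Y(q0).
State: (1/2 - (1/2)i)|000⟩ + (1/√2)i|100⟩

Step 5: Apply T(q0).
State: (1/2 - (1/2)i)|000⟩ + (-1/2 + (1/2)i)|100⟩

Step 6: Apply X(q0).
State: (-1/2 + (1/2)i)|000⟩ + (1/2 - (1/2)i)|100⟩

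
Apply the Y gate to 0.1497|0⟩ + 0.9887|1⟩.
-0.9887i|0⟩ + 0.1497i|1⟩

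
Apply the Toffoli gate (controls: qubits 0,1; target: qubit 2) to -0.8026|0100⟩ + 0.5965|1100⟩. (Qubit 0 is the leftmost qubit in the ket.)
-0.8026|0100⟩ + 0.5965|1110⟩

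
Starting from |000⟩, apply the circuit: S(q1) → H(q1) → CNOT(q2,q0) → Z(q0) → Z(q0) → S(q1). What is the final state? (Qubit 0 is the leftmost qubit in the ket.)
1/√2|000⟩ + (1/√2)i|010⟩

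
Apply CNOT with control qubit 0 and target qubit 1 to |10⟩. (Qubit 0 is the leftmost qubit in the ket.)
|11⟩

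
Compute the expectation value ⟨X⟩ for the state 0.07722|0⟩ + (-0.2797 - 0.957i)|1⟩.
-0.0432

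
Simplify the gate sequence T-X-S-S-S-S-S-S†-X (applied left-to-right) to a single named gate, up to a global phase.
T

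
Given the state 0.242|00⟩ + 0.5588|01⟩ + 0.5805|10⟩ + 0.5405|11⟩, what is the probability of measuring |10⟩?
0.337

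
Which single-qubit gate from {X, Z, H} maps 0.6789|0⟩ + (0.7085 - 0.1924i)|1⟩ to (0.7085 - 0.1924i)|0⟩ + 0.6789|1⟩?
X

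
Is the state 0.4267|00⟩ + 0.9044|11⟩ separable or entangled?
Entangled

Writing the state as a|00⟩ + b|01⟩ + c|10⟩ + d|11⟩, it is a product state iff ad − bc = 0.
Here (a, b, c, d) = (0.4267, 0, 0, 0.9044): ad − bc = (0.4267)(0.9044) − (0)(0) = 0.3859 ≠ 0, so the state is entangled.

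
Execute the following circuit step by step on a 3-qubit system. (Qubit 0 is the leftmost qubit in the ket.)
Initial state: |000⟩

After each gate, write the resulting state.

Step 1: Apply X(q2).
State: |001⟩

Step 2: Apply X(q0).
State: |101⟩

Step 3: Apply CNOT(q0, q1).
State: |111⟩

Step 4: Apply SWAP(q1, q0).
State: |111⟩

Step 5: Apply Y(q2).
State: -i|110⟩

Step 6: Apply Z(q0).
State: i|110⟩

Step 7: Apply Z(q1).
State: -i|110⟩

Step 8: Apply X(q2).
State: -i|111⟩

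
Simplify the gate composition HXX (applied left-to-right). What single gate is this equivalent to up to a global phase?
H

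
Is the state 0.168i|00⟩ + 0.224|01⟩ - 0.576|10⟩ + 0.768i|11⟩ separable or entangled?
Separable

Writing the state as a|00⟩ + b|01⟩ + c|10⟩ + d|11⟩, it is a product state iff ad − bc = 0.
Here (a, b, c, d) = (0.168i, 0.224, -0.576, 0.768i): ad − bc = (0.168i)(0.768i) − (0.224)(-0.576) = 0, so the state is separable.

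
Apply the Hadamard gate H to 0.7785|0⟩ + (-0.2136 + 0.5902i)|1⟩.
(0.3994 + 0.4173i)|0⟩ + (0.7015 - 0.4173i)|1⟩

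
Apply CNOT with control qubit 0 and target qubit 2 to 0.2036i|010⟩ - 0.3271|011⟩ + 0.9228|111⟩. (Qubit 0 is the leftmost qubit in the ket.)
0.2036i|010⟩ - 0.3271|011⟩ + 0.9228|110⟩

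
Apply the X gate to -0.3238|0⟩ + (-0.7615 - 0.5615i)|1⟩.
(-0.7615 - 0.5615i)|0⟩ - 0.3238|1⟩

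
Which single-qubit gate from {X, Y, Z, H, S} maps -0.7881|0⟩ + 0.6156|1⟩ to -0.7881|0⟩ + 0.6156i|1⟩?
S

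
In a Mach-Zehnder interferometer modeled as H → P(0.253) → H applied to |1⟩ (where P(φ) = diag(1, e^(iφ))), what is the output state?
(0.01592 - 0.1252i)|0⟩ + (0.9841 + 0.1252i)|1⟩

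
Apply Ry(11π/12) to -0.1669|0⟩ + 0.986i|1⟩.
(-0.02178 - 0.9776i)|0⟩ + (-0.1655 + 0.1287i)|1⟩

Ry(11π/12) = [[cos(θ/2), −sin(θ/2)], [sin(θ/2), cos(θ/2)]]; θ = 11π/12, cos(θ/2) ≈ 0.130526, sin(θ/2) ≈ 0.991445.
With a = amp(|0⟩) = -0.1669 and b = amp(|1⟩) = 0.986i:
new amp(|0⟩) = (0.130526)·a + (-0.991445)·b = (-0.02178 - 0.9776i)
new amp(|1⟩) = (0.991445)·a + (0.130526)·b = (-0.1655 + 0.1287i)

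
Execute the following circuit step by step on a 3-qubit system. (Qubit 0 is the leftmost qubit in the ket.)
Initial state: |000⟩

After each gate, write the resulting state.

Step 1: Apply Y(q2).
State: i|001⟩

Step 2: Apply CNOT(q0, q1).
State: i|001⟩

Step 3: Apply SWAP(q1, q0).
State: i|001⟩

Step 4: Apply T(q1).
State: i|001⟩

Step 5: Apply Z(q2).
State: -i|001⟩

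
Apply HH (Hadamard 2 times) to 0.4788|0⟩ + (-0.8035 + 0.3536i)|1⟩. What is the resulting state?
0.4788|0⟩ + (-0.8035 + 0.3536i)|1⟩

H² = I, so an even number of Hadamards cancels: H^2 = I and the state is unchanged.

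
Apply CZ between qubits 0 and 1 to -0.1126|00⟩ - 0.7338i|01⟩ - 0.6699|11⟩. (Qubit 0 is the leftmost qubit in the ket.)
-0.1126|00⟩ - 0.7338i|01⟩ + 0.6699|11⟩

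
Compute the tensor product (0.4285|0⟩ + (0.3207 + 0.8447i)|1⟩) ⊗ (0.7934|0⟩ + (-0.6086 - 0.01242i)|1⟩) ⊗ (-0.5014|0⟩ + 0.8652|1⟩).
-0.1705|000⟩ + 0.2941|001⟩ + (0.1308 + 0.002668i)|010⟩ + (-0.2256 - 0.004605i)|011⟩ + (-0.1276 - 0.336i)|100⟩ + (0.2201 + 0.5798i)|101⟩ + (0.0926 + 0.2598i)|110⟩ + (-0.1598 - 0.4482i)|111⟩

amp(|b₁b₂…⟩) = product of the factor amplitudes for bits b₁, b₂, …; only kets whose every factor amplitude is nonzero survive.
|000⟩: (0.4285)(0.7934)(-0.5014) = -0.1705
|001⟩: (0.4285)(0.7934)(0.8652) = 0.2941
|010⟩: (0.4285)(-0.6086 - 0.01242i)(-0.5014) = (0.1308 + 0.002668i)
|011⟩: (0.4285)(-0.6086 - 0.01242i)(0.8652) = (-0.2256 - 0.004605i)
|100⟩: (0.3207 + 0.8447i)(0.7934)(-0.5014) = (-0.1276 - 0.336i)
|101⟩: (0.3207 + 0.8447i)(0.7934)(0.8652) = (0.2201 + 0.5798i)
|110⟩: (0.3207 + 0.8447i)(-0.6086 - 0.01242i)(-0.5014) = (0.0926 + 0.2598i)
|111⟩: (0.3207 + 0.8447i)(-0.6086 - 0.01242i)(0.8652) = (-0.1598 - 0.4482i)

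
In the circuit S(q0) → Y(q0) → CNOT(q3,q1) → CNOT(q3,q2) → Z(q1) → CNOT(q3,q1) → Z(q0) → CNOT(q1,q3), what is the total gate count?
8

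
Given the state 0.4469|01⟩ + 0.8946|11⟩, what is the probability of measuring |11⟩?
0.8003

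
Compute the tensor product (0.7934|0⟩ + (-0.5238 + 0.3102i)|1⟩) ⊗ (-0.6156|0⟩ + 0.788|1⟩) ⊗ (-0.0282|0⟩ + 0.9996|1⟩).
0.01377|000⟩ - 0.4882|001⟩ - 0.01763|010⟩ + 0.6249|011⟩ + (-0.009093 + 0.005385i)|100⟩ + (0.3223 - 0.1909i)|101⟩ + (0.01164 - 0.006893i)|110⟩ + (-0.4126 + 0.2443i)|111⟩

amp(|b₁b₂…⟩) = product of the factor amplitudes for bits b₁, b₂, …; only kets whose every factor amplitude is nonzero survive.
|000⟩: (0.7934)(-0.6156)(-0.0282) = 0.01377
|001⟩: (0.7934)(-0.6156)(0.9996) = -0.4882
|010⟩: (0.7934)(0.788)(-0.0282) = -0.01763
|011⟩: (0.7934)(0.788)(0.9996) = 0.6249
|100⟩: (-0.5238 + 0.3102i)(-0.6156)(-0.0282) = (-0.009093 + 0.005385i)
|101⟩: (-0.5238 + 0.3102i)(-0.6156)(0.9996) = (0.3223 - 0.1909i)
|110⟩: (-0.5238 + 0.3102i)(0.788)(-0.0282) = (0.01164 - 0.006893i)
|111⟩: (-0.5238 + 0.3102i)(0.788)(0.9996) = (-0.4126 + 0.2443i)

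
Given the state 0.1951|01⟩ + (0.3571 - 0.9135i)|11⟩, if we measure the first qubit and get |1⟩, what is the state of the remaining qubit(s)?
(0.3641 - 0.9314i)|1⟩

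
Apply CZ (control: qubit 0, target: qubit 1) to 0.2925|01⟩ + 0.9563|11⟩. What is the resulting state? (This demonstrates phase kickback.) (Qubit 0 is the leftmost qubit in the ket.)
0.2925|01⟩ - 0.9563|11⟩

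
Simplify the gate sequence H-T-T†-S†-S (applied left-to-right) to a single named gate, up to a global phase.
H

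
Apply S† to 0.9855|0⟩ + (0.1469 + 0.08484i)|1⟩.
0.9855|0⟩ + (0.08484 - 0.1469i)|1⟩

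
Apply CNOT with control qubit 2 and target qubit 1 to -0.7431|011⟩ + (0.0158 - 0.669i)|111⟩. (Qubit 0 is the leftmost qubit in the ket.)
-0.7431|001⟩ + (0.0158 - 0.669i)|101⟩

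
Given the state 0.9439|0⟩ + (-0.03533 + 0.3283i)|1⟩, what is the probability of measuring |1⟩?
0.109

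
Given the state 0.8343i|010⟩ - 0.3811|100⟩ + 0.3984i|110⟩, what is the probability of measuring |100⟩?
0.1452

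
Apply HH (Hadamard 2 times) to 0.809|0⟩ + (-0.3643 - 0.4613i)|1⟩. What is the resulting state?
0.809|0⟩ + (-0.3643 - 0.4613i)|1⟩

H² = I, so an even number of Hadamards cancels: H^2 = I and the state is unchanged.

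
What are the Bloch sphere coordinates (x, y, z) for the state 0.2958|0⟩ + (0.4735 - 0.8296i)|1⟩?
(0.2801, -0.4908, -0.8249)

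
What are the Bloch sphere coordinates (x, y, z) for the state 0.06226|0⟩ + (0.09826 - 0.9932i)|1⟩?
(0.01224, -0.1237, -0.9922)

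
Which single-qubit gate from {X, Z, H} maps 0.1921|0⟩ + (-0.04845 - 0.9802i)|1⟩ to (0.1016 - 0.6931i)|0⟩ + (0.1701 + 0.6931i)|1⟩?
H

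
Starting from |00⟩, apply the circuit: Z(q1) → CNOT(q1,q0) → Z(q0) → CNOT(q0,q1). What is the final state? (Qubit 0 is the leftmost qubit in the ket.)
|00⟩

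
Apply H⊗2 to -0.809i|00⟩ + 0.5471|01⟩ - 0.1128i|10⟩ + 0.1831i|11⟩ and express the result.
(0.2736 - 0.3694i)|00⟩ + (-0.2736 - 0.5525i)|01⟩ + (0.2736 - 0.4397i)|10⟩ + (-0.2736 - 0.2566i)|11⟩

H⊗2 gives amp(|y⟩) = (1/2) Σ_x (−1)^(x·y) amp(|x⟩), where x·y is the number of positions in which both x and y have a 1.
|00⟩: (-0.809i + 0.5471 - 0.1128i + 0.1831i)/2 = (0.2736 - 0.3694i)
|01⟩: (-0.809i - 0.5471 - 0.1128i - 0.1831i)/2 = (-0.2736 - 0.5525i)
|10⟩: (-0.809i + 0.5471 + 0.1128i - 0.1831i)/2 = (0.2736 - 0.4397i)
|11⟩: (-0.809i - 0.5471 + 0.1128i + 0.1831i)/2 = (-0.2736 - 0.2566i)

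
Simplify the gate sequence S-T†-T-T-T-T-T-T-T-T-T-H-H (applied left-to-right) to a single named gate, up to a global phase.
S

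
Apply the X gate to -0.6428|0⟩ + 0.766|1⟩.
0.766|0⟩ - 0.6428|1⟩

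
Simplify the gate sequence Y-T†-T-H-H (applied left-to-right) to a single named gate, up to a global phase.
Y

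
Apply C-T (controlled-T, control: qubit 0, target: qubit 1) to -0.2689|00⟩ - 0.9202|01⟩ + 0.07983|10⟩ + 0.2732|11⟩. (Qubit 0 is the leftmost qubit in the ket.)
-0.2689|00⟩ - 0.9202|01⟩ + 0.07983|10⟩ + (0.1932 + 0.1932i)|11⟩

C-T leaves the control-|0⟩ kets |00⟩, |01⟩ unchanged and applies T to qubit 1 on the control-|1⟩ pair (|10⟩, |11⟩).
T = [[1, 0], [0, (1/√2 + (1/√2)i)]].
With a = amp(|10⟩) = 0.07983 and b = amp(|11⟩) = 0.2732:
new amp(|10⟩) = (1)·a = 0.07983
new amp(|11⟩) = (1/√2 + (1/√2)i)·b = (0.1932 + 0.1932i)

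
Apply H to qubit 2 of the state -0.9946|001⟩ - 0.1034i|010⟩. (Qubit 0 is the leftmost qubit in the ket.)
-0.7033|000⟩ + 0.7033|001⟩ - 0.07311i|010⟩ - 0.07311i|011⟩

H on qubit 2 mixes each pair of kets that differ only in qubit 2: amplitudes (a, b) of (|…0…⟩, |…1…⟩) become ((a + b)/√2, (a − b)/√2). Kets absent from the input have amplitude 0.
(|000⟩, |001⟩): (a, b) = (0, -0.9946) → (-0.7033, 0.7033)
(|010⟩, |011⟩): (a, b) = (-0.1034i, 0) → (-0.07311i, -0.07311i)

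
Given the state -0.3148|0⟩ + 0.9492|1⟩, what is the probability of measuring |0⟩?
0.0991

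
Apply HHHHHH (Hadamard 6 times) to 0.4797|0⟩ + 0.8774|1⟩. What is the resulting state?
0.4797|0⟩ + 0.8774|1⟩

H² = I, so an even number of Hadamards cancels: H^6 = I and the state is unchanged.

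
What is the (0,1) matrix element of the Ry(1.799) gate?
-0.783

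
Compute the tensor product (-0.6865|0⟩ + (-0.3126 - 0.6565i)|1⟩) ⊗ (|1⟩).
-0.6865|01⟩ + (-0.3126 - 0.6565i)|11⟩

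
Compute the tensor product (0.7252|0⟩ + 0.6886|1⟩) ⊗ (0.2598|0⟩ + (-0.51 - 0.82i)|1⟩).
0.1884|00⟩ + (-0.3699 - 0.5947i)|01⟩ + 0.1789|10⟩ + (-0.3512 - 0.5647i)|11⟩

amp(|b₁b₂…⟩) = product of the factor amplitudes for bits b₁, b₂, …; only kets whose every factor amplitude is nonzero survive.
|00⟩: (0.7252)(0.2598) = 0.1884
|01⟩: (0.7252)(-0.51 - 0.82i) = (-0.3699 - 0.5947i)
|10⟩: (0.6886)(0.2598) = 0.1789
|11⟩: (0.6886)(-0.51 - 0.82i) = (-0.3512 - 0.5647i)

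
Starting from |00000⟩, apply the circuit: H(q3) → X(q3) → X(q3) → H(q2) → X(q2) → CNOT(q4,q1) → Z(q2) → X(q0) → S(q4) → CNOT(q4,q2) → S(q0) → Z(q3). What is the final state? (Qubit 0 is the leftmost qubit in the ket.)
(1/2)i|10000⟩ - (1/2)i|10010⟩ - (1/2)i|10100⟩ + (1/2)i|10110⟩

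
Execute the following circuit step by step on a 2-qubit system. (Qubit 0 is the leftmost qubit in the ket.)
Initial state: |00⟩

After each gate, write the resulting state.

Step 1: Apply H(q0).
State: 1/√2|00⟩ + 1/√2|10⟩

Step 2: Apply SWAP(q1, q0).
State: 1/√2|00⟩ + 1/√2|01⟩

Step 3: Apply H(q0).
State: 1/2|00⟩ + 1/2|01⟩ + 1/2|10⟩ + 1/2|11⟩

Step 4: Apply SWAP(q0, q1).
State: 1/2|00⟩ + 1/2|01⟩ + 1/2|10⟩ + 1/2|11⟩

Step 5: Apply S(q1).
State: 1/2|00⟩ + (1/2)i|01⟩ + 1/2|10⟩ + (1/2)i|11⟩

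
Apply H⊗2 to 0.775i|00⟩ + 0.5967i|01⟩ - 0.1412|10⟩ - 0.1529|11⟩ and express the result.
(-0.1471 + 0.6859i)|00⟩ + (0.00585 + 0.08915i)|01⟩ + (0.1471 + 0.6859i)|10⟩ + (-0.00585 + 0.08915i)|11⟩

H⊗2 gives amp(|y⟩) = (1/2) Σ_x (−1)^(x·y) amp(|x⟩), where x·y is the number of positions in which both x and y have a 1.
|00⟩: (0.775i + 0.5967i - 0.1412 - 0.1529)/2 = (-0.1471 + 0.6859i)
|01⟩: (0.775i - 0.5967i - 0.1412 + 0.1529)/2 = (0.00585 + 0.08915i)
|10⟩: (0.775i + 0.5967i + 0.1412 + 0.1529)/2 = (0.1471 + 0.6859i)
|11⟩: (0.775i - 0.5967i + 0.1412 - 0.1529)/2 = (-0.00585 + 0.08915i)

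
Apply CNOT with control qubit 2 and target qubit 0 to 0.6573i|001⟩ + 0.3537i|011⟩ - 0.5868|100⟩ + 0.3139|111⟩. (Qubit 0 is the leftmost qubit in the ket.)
0.3139|011⟩ - 0.5868|100⟩ + 0.6573i|101⟩ + 0.3537i|111⟩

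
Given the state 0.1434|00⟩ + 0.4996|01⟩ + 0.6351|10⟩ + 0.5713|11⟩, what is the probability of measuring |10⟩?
0.4034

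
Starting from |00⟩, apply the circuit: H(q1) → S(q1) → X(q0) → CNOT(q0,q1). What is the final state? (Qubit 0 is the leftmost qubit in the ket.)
(1/√2)i|10⟩ + 1/√2|11⟩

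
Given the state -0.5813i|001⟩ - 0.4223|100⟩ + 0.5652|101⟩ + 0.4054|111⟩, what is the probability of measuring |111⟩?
0.1643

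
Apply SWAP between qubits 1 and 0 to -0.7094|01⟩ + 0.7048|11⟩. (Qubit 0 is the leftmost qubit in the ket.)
-0.7094|10⟩ + 0.7048|11⟩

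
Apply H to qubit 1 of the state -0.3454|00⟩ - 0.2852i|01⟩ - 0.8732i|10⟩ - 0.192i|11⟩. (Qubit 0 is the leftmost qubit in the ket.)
(-0.2442 - 0.2017i)|00⟩ + (-0.2442 + 0.2017i)|01⟩ - 0.7532i|10⟩ - 0.4817i|11⟩

H on qubit 1 mixes each pair of kets that differ only in qubit 1: amplitudes (a, b) of (|…0…⟩, |…1…⟩) become ((a + b)/√2, (a − b)/√2). Kets absent from the input have amplitude 0.
(|00⟩, |01⟩): (a, b) = (-0.3454, -0.2852i) → ((-0.2442 - 0.2017i), (-0.2442 + 0.2017i))
(|10⟩, |11⟩): (a, b) = (-0.8732i, -0.192i) → (-0.7532i, -0.4817i)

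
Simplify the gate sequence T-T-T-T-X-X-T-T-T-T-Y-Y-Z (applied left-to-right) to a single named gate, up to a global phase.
Z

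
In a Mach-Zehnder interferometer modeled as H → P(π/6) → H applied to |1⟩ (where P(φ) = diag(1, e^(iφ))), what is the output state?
(0.06699 - 0.25i)|0⟩ + (0.933 + 0.25i)|1⟩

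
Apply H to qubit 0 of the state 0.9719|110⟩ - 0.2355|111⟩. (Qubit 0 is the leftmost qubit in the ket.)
0.6872|010⟩ - 0.1665|011⟩ - 0.6872|110⟩ + 0.1665|111⟩

H on qubit 0 mixes each pair of kets that differ only in qubit 0: amplitudes (a, b) of (|…0…⟩, |…1…⟩) become ((a + b)/√2, (a − b)/√2). Kets absent from the input have amplitude 0.
(|010⟩, |110⟩): (a, b) = (0, 0.9719) → (0.6872, -0.6872)
(|011⟩, |111⟩): (a, b) = (0, -0.2355) → (-0.1665, 0.1665)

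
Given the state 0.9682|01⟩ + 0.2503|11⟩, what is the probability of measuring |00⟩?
0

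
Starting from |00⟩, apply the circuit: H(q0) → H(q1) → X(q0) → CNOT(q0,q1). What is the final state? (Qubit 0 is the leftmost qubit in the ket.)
1/2|00⟩ + 1/2|01⟩ + 1/2|10⟩ + 1/2|11⟩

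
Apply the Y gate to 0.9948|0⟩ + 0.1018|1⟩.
-0.1018i|0⟩ + 0.9948i|1⟩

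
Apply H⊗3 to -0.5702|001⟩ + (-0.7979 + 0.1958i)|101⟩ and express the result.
(-0.4837 + 0.06923i)|000⟩ + (0.4837 - 0.06923i)|001⟩ + (-0.4837 + 0.06923i)|010⟩ + (0.4837 - 0.06923i)|011⟩ + (0.0805 - 0.06923i)|100⟩ + (-0.0805 + 0.06923i)|101⟩ + (0.0805 - 0.06923i)|110⟩ + (-0.0805 + 0.06923i)|111⟩

H⊗3 gives amp(|y⟩) = (1/2√2) Σ_x (−1)^(x·y) amp(|x⟩), where x·y is the number of positions in which both x and y have a 1.
|000⟩: (-0.5702 + (-0.7979 + 0.1958i))/(2√2) = (-0.4837 + 0.06923i)
|001⟩: (0.5702 - (-0.7979 + 0.1958i))/(2√2) = (0.4837 - 0.06923i)
|010⟩: (-0.5702 + (-0.7979 + 0.1958i))/(2√2) = (-0.4837 + 0.06923i)
|011⟩: (0.5702 - (-0.7979 + 0.1958i))/(2√2) = (0.4837 - 0.06923i)
|100⟩: (-0.5702 - (-0.7979 + 0.1958i))/(2√2) = (0.0805 - 0.06923i)
|101⟩: (0.5702 + (-0.7979 + 0.1958i))/(2√2) = (-0.0805 + 0.06923i)
|110⟩: (-0.5702 - (-0.7979 + 0.1958i))/(2√2) = (0.0805 - 0.06923i)
|111⟩: (0.5702 + (-0.7979 + 0.1958i))/(2√2) = (-0.0805 + 0.06923i)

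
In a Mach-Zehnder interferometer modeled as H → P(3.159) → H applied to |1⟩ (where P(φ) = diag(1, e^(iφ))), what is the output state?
(0.9999 + 0.008703i)|0⟩ + (0.00007575 - 0.008703i)|1⟩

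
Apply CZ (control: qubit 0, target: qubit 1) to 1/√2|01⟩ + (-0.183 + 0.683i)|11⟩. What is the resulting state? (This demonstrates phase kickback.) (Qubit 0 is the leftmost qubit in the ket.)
1/√2|01⟩ + (0.183 - 0.683i)|11⟩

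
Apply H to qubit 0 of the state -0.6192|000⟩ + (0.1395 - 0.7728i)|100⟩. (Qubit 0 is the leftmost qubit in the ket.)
(-0.3392 - 0.5465i)|000⟩ + (-0.5365 + 0.5465i)|100⟩

H on qubit 0 mixes each pair of kets that differ only in qubit 0: amplitudes (a, b) of (|…0…⟩, |…1…⟩) become ((a + b)/√2, (a − b)/√2). Kets absent from the input have amplitude 0.
(|000⟩, |100⟩): (a, b) = (-0.6192, (0.1395 - 0.7728i)) → ((-0.3392 - 0.5465i), (-0.5365 + 0.5465i))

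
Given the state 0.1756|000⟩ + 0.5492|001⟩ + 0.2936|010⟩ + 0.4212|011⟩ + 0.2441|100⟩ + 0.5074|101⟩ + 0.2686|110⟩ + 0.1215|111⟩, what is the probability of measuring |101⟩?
0.2575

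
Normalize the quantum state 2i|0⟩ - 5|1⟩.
0.3714i|0⟩ - 0.9285|1⟩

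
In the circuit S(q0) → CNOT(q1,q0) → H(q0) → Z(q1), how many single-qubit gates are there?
3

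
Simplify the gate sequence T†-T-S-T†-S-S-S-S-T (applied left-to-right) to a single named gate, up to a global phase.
S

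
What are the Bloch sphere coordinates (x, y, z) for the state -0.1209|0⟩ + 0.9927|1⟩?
(-0.24, 0, -0.9708)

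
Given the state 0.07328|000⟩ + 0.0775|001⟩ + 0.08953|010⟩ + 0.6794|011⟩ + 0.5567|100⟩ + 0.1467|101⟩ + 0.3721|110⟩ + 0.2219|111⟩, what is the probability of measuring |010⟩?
0.008016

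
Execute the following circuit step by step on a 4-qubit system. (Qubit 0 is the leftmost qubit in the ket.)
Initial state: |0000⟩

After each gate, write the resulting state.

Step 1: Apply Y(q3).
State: i|0001⟩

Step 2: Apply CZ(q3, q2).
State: i|0001⟩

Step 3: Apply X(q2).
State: i|0011⟩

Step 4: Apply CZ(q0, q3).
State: i|0011⟩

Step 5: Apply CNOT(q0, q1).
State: i|0011⟩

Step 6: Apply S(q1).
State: i|0011⟩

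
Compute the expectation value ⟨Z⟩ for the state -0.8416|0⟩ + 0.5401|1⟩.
0.4166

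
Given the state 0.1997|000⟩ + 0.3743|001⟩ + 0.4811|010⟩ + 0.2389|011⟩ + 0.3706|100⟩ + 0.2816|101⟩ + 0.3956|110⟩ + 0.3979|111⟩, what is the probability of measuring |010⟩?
0.2315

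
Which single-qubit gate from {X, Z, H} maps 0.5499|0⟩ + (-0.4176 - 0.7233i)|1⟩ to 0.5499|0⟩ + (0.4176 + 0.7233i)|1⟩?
Z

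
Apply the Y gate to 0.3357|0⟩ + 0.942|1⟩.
-0.942i|0⟩ + 0.3357i|1⟩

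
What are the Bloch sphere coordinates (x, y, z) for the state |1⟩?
(0, 0, -1)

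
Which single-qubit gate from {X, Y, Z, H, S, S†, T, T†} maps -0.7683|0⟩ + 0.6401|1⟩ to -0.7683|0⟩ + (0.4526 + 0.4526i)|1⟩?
T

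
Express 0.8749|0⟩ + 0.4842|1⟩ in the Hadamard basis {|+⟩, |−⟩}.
0.961|+⟩ + 0.2763|−⟩

With |ψ⟩ = α|0⟩ + β|1⟩, the Hadamard-basis coefficients are ⟨+|ψ⟩ = (α + β)/√2 and ⟨−|ψ⟩ = (α − β)/√2.
Here α = 0.8749, β = 0.4842: (α + β)/√2 = 0.961, (α − β)/√2 = 0.2763.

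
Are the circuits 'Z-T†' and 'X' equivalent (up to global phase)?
No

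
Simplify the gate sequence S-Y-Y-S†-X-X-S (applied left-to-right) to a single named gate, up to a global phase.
S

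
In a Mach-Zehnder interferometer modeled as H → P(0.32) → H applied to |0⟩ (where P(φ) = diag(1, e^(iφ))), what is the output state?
(0.9746 + 0.1573i)|0⟩ + (0.02538 - 0.1573i)|1⟩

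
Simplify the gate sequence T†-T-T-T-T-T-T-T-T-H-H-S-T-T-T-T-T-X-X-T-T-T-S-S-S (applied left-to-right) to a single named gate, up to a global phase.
T†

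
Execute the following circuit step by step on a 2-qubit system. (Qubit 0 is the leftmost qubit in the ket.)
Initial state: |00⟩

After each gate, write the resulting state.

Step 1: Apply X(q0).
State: |10⟩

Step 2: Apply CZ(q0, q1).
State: |10⟩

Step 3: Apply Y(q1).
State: i|11⟩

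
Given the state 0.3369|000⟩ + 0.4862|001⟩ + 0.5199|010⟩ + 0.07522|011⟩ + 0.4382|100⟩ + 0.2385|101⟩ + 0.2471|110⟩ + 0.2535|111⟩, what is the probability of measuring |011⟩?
0.005658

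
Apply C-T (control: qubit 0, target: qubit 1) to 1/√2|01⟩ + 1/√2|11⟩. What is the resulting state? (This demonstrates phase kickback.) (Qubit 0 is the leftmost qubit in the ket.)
1/√2|01⟩ + (1/2 + (1/2)i)|11⟩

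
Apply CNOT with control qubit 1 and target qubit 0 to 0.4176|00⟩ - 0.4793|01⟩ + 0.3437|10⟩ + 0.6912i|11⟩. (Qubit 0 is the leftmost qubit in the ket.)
0.4176|00⟩ + 0.6912i|01⟩ + 0.3437|10⟩ - 0.4793|11⟩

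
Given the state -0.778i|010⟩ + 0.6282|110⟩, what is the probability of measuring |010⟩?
0.6053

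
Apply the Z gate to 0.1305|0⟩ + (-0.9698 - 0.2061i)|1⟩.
0.1305|0⟩ + (0.9698 + 0.2061i)|1⟩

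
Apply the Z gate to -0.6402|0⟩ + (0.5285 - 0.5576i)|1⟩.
-0.6402|0⟩ + (-0.5285 + 0.5576i)|1⟩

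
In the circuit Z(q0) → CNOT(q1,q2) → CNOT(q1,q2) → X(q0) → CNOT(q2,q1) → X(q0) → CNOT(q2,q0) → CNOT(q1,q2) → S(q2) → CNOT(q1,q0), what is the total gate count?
10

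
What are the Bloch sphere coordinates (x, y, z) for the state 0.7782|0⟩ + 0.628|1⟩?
(0.9774, 0, 0.2112)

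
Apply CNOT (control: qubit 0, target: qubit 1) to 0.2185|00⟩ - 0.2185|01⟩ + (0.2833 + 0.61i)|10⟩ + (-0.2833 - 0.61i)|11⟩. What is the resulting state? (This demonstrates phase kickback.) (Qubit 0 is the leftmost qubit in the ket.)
0.2185|00⟩ - 0.2185|01⟩ + (-0.2833 - 0.61i)|10⟩ + (0.2833 + 0.61i)|11⟩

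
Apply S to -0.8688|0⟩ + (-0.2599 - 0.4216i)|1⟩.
-0.8688|0⟩ + (0.4216 - 0.2599i)|1⟩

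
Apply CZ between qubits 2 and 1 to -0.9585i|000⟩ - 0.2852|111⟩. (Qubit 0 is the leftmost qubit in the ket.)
-0.9585i|000⟩ + 0.2852|111⟩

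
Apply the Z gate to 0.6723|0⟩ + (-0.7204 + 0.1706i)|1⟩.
0.6723|0⟩ + (0.7204 - 0.1706i)|1⟩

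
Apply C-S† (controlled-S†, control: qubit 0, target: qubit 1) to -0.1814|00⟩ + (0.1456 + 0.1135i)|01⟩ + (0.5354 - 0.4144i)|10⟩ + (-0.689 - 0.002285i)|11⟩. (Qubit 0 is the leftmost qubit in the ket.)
-0.1814|00⟩ + (0.1456 + 0.1135i)|01⟩ + (0.5354 - 0.4144i)|10⟩ + (-0.002285 + 0.689i)|11⟩

C-S† leaves the control-|0⟩ kets |00⟩, |01⟩ unchanged and applies S† to qubit 1 on the control-|1⟩ pair (|10⟩, |11⟩).
S† = [[1, 0], [0, -i]].
With a = amp(|10⟩) = (0.5354 - 0.4144i) and b = amp(|11⟩) = (-0.689 - 0.002285i):
new amp(|10⟩) = (1)·a = (0.5354 - 0.4144i)
new amp(|11⟩) = (-i)·b = (-0.002285 + 0.689i)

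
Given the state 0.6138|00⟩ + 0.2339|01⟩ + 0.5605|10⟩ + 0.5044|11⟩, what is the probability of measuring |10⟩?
0.3142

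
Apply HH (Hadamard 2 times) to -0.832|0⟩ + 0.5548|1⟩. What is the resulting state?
-0.832|0⟩ + 0.5548|1⟩

H² = I, so an even number of Hadamards cancels: H^2 = I and the state is unchanged.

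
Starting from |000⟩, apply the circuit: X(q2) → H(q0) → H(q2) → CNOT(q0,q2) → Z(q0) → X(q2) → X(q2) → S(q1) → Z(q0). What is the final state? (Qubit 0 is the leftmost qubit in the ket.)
1/2|000⟩ - 1/2|001⟩ - 1/2|100⟩ + 1/2|101⟩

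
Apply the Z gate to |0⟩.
|0⟩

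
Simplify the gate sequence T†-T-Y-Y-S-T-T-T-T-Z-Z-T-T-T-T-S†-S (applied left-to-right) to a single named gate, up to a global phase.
S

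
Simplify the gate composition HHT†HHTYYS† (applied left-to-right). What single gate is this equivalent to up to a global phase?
S†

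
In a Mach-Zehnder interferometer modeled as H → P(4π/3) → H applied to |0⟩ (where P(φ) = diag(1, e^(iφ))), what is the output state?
(0.25 - 0.433i)|0⟩ + (0.75 + 0.433i)|1⟩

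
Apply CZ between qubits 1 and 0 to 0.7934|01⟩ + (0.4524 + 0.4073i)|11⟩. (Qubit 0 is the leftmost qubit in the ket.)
0.7934|01⟩ + (-0.4524 - 0.4073i)|11⟩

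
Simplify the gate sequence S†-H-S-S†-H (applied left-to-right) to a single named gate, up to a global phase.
S†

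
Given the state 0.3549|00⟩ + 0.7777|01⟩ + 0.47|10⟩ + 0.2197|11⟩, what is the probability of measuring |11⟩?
0.04827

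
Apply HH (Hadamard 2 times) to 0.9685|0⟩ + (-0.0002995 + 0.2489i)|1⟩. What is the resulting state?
0.9685|0⟩ + (-0.0002995 + 0.2489i)|1⟩

H² = I, so an even number of Hadamards cancels: H^2 = I and the state is unchanged.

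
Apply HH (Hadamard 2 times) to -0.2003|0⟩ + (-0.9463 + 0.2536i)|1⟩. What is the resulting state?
-0.2003|0⟩ + (-0.9463 + 0.2536i)|1⟩

H² = I, so an even number of Hadamards cancels: H^2 = I and the state is unchanged.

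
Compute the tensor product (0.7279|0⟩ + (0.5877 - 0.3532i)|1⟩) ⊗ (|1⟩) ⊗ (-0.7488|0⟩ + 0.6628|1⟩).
-0.5451|010⟩ + 0.4825|011⟩ + (-0.4401 + 0.2645i)|110⟩ + (0.3895 - 0.2341i)|111⟩

amp(|b₁b₂…⟩) = product of the factor amplitudes for bits b₁, b₂, …; only kets whose every factor amplitude is nonzero survive.
|010⟩: (0.7279)(1)(-0.7488) = -0.5451
|011⟩: (0.7279)(1)(0.6628) = 0.4825
|110⟩: (0.5877 - 0.3532i)(1)(-0.7488) = (-0.4401 + 0.2645i)
|111⟩: (0.5877 - 0.3532i)(1)(0.6628) = (0.3895 - 0.2341i)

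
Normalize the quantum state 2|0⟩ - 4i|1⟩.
1/√5|0⟩ - 0.8944i|1⟩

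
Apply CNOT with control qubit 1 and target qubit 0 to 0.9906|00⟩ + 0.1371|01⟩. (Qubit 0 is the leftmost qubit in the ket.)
0.9906|00⟩ + 0.1371|11⟩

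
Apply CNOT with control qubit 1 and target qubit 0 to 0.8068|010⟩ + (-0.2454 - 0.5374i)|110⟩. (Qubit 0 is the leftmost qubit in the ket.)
(-0.2454 - 0.5374i)|010⟩ + 0.8068|110⟩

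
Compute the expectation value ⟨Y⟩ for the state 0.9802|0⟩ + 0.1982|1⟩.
0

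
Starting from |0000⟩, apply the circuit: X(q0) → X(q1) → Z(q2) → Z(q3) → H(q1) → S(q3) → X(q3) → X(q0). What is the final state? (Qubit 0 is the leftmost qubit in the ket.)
1/√2|0001⟩ - 1/√2|0101⟩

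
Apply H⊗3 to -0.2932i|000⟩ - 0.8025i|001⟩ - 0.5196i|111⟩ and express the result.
-0.5711i|000⟩ + 0.3638i|001⟩ - 0.2037i|010⟩ - 0.003642i|011⟩ - 0.2037i|100⟩ - 0.003642i|101⟩ - 0.5711i|110⟩ + 0.3638i|111⟩

H⊗3 gives amp(|y⟩) = (1/2√2) Σ_x (−1)^(x·y) amp(|x⟩), where x·y is the number of positions in which both x and y have a 1.
|000⟩: (-0.2932i - 0.8025i - 0.5196i)/(2√2) = -0.5711i
|001⟩: (-0.2932i + 0.8025i + 0.5196i)/(2√2) = 0.3638i
|010⟩: (-0.2932i - 0.8025i + 0.5196i)/(2√2) = -0.2037i
|011⟩: (-0.2932i + 0.8025i - 0.5196i)/(2√2) = -0.003642i
|100⟩: (-0.2932i - 0.8025i + 0.5196i)/(2√2) = -0.2037i
|101⟩: (-0.2932i + 0.8025i - 0.5196i)/(2√2) = -0.003642i
|110⟩: (-0.2932i - 0.8025i - 0.5196i)/(2√2) = -0.5711i
|111⟩: (-0.2932i + 0.8025i + 0.5196i)/(2√2) = 0.3638i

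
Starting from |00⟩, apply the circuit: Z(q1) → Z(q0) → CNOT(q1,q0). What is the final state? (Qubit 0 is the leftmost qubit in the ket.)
|00⟩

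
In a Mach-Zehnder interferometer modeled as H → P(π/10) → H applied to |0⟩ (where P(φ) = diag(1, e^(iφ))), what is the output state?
(0.9755 + 0.1545i)|0⟩ + (0.02447 - 0.1545i)|1⟩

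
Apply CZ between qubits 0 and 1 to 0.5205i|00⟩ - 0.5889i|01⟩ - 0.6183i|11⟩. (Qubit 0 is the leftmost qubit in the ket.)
0.5205i|00⟩ - 0.5889i|01⟩ + 0.6183i|11⟩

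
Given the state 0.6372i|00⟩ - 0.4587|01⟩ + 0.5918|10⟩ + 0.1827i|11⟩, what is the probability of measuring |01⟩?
0.2104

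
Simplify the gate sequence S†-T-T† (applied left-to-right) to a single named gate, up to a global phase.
S†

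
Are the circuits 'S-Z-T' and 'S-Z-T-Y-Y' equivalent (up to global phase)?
Yes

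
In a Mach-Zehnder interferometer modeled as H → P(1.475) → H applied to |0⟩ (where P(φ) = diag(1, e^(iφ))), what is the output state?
(0.5478 + 0.4977i)|0⟩ + (0.4522 - 0.4977i)|1⟩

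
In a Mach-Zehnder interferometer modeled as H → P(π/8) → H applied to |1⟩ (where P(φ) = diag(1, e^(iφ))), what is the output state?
(0.03806 - 0.1913i)|0⟩ + (0.9619 + 0.1913i)|1⟩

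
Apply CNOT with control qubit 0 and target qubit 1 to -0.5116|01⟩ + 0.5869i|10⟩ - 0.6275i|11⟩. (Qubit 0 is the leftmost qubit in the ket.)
-0.5116|01⟩ - 0.6275i|10⟩ + 0.5869i|11⟩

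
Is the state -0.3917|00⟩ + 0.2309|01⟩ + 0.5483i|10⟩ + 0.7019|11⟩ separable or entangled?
Entangled

Writing the state as a|00⟩ + b|01⟩ + c|10⟩ + d|11⟩, it is a product state iff ad − bc = 0.
Here (a, b, c, d) = (-0.3917, 0.2309, 0.5483i, 0.7019): ad − bc = (-0.3917)(0.7019) − (0.2309)(0.5483i) = (-0.2749 - 0.1266i) ≠ 0, so the state is entangled.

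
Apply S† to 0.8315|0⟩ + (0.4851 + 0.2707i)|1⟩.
0.8315|0⟩ + (0.2707 - 0.4851i)|1⟩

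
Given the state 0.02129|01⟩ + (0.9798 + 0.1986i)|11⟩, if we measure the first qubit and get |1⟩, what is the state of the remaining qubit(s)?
(0.9801 + 0.1987i)|1⟩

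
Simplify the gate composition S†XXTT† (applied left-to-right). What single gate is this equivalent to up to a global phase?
S†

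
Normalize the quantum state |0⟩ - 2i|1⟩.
1/√5|0⟩ - 0.8944i|1⟩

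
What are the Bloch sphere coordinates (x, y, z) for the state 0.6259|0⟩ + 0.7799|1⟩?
(0.9763, 0, -0.2165)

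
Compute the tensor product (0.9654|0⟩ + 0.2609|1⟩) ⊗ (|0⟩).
0.9654|00⟩ + 0.2609|10⟩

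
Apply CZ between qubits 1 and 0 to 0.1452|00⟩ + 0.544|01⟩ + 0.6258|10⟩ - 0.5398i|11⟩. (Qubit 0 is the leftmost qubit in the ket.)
0.1452|00⟩ + 0.544|01⟩ + 0.6258|10⟩ + 0.5398i|11⟩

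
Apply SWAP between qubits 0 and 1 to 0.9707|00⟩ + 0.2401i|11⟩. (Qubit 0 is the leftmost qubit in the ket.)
0.9707|00⟩ + 0.2401i|11⟩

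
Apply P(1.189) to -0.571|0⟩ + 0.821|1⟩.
-0.571|0⟩ + (0.3059 + 0.7619i)|1⟩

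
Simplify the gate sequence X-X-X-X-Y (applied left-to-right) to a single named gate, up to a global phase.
Y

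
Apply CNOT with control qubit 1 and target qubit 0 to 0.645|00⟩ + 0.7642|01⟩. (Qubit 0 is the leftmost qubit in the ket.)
0.645|00⟩ + 0.7642|11⟩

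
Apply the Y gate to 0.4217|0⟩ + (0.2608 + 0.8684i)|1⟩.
(0.8684 - 0.2608i)|0⟩ + 0.4217i|1⟩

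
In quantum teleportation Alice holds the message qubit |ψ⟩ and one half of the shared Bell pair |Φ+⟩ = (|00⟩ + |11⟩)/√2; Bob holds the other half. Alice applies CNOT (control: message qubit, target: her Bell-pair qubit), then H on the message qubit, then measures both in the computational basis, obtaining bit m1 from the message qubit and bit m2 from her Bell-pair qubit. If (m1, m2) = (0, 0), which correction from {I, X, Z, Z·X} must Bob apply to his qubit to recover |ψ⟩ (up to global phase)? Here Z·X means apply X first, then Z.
I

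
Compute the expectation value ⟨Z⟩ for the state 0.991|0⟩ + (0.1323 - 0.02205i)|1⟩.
0.9641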